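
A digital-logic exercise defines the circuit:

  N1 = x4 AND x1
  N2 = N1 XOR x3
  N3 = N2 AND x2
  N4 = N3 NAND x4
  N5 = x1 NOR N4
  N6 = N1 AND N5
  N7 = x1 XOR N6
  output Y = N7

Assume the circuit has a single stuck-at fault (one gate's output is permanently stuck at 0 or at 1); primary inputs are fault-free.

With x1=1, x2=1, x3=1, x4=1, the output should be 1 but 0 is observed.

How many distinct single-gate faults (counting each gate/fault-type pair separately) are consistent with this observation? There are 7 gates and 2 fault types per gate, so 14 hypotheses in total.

3

Fault-free: N1=1, N2=0, N3=0, N4=1, N5=0, N6=0, N7=1 → 1. Observed 0.
  N1 stuck-at-0: output 1 ✗
  N1 stuck-at-1: output 1 ✗
  N2 stuck-at-0: output 1 ✗
  N2 stuck-at-1: output 1 ✗
  N3 stuck-at-0: output 1 ✗
  N3 stuck-at-1: output 1 ✗
  N4 stuck-at-0: output 1 ✗
  N4 stuck-at-1: output 1 ✗
  N5 stuck-at-0: output 1 ✗
  N5 stuck-at-1: output 0 ✓
  N6 stuck-at-0: output 1 ✗
  N6 stuck-at-1: output 0 ✓
  N7 stuck-at-0: output 0 ✓
  N7 stuck-at-1: output 1 ✗
Consistent faults: {N5 stuck-at-1, N6 stuck-at-1, N7 stuck-at-0} — 3 in all.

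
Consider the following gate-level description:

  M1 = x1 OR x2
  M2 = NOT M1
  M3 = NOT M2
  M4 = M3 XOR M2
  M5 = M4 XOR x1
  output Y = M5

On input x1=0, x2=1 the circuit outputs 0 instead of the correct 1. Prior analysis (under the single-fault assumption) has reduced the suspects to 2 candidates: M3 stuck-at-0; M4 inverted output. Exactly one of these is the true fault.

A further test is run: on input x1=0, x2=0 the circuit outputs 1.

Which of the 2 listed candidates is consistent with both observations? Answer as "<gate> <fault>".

Evaluate each candidate on input x1=0, x2=0:
  M3 stuck-at-0: M1=0, M2=1, M3=0 [stuck-at-0], M4=1, M5=1 → 1 — matches
  M4 inverted output: M1=0, M2=1, M3=0, M4=0 [inverted output], M5=0 → 0 — eliminated
Only M3 stuck-at-0 reproduces the observed 1.

M3 stuck-at-0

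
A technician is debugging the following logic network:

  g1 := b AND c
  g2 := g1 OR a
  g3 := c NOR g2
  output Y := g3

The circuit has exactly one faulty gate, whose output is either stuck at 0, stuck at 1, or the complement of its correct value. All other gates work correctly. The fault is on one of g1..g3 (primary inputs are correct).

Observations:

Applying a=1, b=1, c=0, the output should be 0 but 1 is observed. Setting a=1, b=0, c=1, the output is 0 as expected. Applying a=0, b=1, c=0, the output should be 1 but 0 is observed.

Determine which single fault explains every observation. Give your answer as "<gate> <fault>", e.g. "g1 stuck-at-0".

g2 inverted output

Fault-free values for test 1 (a=1, b=1, c=0): g1=0, g2=1, g3=0, giving Y=0. Observed 1.
Test 1: faults giving observed 1 are {g2 stuck-at-0, g2 inverted output, g3 stuck-at-1, g3 inverted output}.
Test 2 (a=1, b=0, c=1): fault-free g1=0, g2=1, g3=0 → 0; observed 0. Eliminates g3 stuck-at-1, g3 inverted output.
Test 3 (a=0, b=1, c=0): fault-free g1=0, g2=0, g3=1 → 1; observed 0. Eliminates g2 stuck-at-0.
Only g2 inverted output is consistent with every test.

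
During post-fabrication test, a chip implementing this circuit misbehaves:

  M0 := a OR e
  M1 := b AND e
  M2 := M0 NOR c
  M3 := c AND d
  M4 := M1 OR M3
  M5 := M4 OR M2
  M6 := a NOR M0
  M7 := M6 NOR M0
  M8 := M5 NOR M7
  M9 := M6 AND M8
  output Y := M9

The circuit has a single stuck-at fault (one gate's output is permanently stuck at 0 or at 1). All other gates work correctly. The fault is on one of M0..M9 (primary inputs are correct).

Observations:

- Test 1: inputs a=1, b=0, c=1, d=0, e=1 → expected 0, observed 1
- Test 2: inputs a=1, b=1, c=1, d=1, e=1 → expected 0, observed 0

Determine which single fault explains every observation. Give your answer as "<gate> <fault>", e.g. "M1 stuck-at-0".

M6 stuck-at-1

Fault-free values for test 1 (a=1, b=0, c=1, d=0, e=1): M0=1, M1=0, M2=0, M3=0, M4=0, M5=0, M6=0, M7=0, M8=1, M9=0, giving Y=0. Observed 1.
Test 1: faults giving observed 1 are {M6 stuck-at-1, M9 stuck-at-1}.
Test 2 (a=1, b=1, c=1, d=1, e=1): fault-free M0=1, M1=1, M2=0, M3=1, M4=1, M5=1, M6=0, M7=0, M8=0, M9=0 → 0; observed 0. Eliminates M9 stuck-at-1.
Only M6 stuck-at-1 is consistent with every test.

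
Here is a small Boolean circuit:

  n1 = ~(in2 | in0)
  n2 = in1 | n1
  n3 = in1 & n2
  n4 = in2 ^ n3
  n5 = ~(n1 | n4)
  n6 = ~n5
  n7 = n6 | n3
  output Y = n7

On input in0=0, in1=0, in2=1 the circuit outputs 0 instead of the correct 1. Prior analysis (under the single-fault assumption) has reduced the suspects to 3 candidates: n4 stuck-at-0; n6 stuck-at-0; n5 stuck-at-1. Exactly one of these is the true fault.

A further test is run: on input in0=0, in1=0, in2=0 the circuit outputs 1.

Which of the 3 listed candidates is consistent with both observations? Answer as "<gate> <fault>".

n4 stuck-at-0

Evaluate each candidate on input in0=0, in1=0, in2=0:
  n4 stuck-at-0: n1=1, n2=1, n3=0, n4=0 [stuck-at-0], n5=0, n6=1, n7=1 → 1 — matches
  n6 stuck-at-0: n1=1, n2=1, n3=0, n4=0, n5=0, n6=0 [stuck-at-0], n7=0 → 0 — eliminated
  n5 stuck-at-1: n1=1, n2=1, n3=0, n4=0, n5=1 [stuck-at-1], n6=0, n7=0 → 0 — eliminated
Only n4 stuck-at-0 reproduces the observed 1.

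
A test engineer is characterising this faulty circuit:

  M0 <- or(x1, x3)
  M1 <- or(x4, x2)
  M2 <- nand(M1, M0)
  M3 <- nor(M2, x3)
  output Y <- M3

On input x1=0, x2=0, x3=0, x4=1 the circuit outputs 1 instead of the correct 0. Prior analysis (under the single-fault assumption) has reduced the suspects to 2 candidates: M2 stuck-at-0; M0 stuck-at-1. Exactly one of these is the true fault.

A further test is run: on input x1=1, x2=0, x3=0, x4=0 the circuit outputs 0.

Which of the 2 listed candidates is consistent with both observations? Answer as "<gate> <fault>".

M0 stuck-at-1

Evaluate each candidate on input x1=1, x2=0, x3=0, x4=0:
  M2 stuck-at-0: M0=1, M1=0, M2=0 [stuck-at-0], M3=1 → 1 — eliminated
  M0 stuck-at-1: M0=1 [stuck-at-1], M1=0, M2=1, M3=0 → 0 — matches
Only M0 stuck-at-1 reproduces the observed 0.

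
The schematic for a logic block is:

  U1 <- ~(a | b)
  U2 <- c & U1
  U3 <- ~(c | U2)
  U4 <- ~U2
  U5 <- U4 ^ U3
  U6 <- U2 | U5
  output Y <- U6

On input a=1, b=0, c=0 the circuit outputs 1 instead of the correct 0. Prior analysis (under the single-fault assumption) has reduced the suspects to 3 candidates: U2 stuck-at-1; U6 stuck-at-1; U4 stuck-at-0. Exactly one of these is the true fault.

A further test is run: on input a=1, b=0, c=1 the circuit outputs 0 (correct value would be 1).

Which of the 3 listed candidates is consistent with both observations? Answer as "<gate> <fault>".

U4 stuck-at-0

Evaluate each candidate on input a=1, b=0, c=1:
  U2 stuck-at-1: U1=0, U2=1 [stuck-at-1], U3=0, U4=0, U5=0, U6=1 → 1 — eliminated
  U6 stuck-at-1: U1=0, U2=0, U3=0, U4=1, U5=1, U6=1 [stuck-at-1] → 1 — eliminated
  U4 stuck-at-0: U1=0, U2=0, U3=0, U4=0 [stuck-at-0], U5=0, U6=0 → 0 — matches
Only U4 stuck-at-0 reproduces the observed 0.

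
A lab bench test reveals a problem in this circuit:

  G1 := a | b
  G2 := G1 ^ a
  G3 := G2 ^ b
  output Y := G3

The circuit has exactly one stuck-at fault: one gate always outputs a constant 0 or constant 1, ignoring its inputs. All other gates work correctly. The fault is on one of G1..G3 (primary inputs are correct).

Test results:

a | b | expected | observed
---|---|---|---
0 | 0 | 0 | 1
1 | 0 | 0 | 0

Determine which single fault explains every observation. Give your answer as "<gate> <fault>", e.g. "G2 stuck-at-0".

G1 stuck-at-1

Fault-free values for test 1 (a=0, b=0): G1=0, G2=0, G3=0, giving Y=0. Observed 1.
Test 1: faults giving observed 1 are {G1 stuck-at-1, G2 stuck-at-1, G3 stuck-at-1}.
Test 2 (a=1, b=0): fault-free G1=1, G2=0, G3=0 → 0; observed 0. Eliminates G2 stuck-at-1, G3 stuck-at-1.
Only G1 stuck-at-1 is consistent with every test.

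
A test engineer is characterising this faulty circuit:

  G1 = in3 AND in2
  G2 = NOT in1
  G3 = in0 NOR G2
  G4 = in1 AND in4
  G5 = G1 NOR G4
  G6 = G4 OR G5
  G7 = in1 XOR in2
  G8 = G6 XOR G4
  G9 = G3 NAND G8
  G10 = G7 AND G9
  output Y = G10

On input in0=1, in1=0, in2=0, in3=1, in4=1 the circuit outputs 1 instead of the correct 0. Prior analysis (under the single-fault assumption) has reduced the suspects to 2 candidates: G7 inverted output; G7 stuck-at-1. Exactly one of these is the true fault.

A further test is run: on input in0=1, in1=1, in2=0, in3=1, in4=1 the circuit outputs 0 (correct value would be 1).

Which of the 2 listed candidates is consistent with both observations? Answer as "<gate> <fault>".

Evaluate each candidate on input in0=1, in1=1, in2=0, in3=1, in4=1:
  G7 inverted output: G1=0, G2=0, G3=0, G4=1, G5=0, G6=1, G7=0 [inverted output], G8=0, G9=1, G10=0 → 0 — matches
  G7 stuck-at-1: G1=0, G2=0, G3=0, G4=1, G5=0, G6=1, G7=1 [stuck-at-1], G8=0, G9=1, G10=1 → 1 — eliminated
Only G7 inverted output reproduces the observed 0.

G7 inverted output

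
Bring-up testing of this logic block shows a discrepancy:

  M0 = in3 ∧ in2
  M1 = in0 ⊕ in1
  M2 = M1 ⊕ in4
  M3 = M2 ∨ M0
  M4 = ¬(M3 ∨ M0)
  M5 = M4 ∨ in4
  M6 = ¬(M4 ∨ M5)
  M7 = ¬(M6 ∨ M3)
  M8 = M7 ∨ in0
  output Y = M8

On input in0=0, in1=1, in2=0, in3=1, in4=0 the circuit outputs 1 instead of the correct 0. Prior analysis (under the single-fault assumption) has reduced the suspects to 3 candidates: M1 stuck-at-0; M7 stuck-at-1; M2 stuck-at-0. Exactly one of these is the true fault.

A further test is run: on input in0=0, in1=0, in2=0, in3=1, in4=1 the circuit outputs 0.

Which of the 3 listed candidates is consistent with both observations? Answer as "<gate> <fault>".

Evaluate each candidate on input in0=0, in1=0, in2=0, in3=1, in4=1:
  M1 stuck-at-0: M0=0, M1=0 [stuck-at-0], M2=1, M3=1, M4=0, M5=1, M6=0, M7=0, M8=0 → 0 — matches
  M7 stuck-at-1: M0=0, M1=0, M2=1, M3=1, M4=0, M5=1, M6=0, M7=1 [stuck-at-1], M8=1 → 1 — eliminated
  M2 stuck-at-0: M0=0, M1=0, M2=0 [stuck-at-0], M3=0, M4=1, M5=1, M6=0, M7=1, M8=1 → 1 — eliminated
Only M1 stuck-at-0 reproduces the observed 0.

M1 stuck-at-0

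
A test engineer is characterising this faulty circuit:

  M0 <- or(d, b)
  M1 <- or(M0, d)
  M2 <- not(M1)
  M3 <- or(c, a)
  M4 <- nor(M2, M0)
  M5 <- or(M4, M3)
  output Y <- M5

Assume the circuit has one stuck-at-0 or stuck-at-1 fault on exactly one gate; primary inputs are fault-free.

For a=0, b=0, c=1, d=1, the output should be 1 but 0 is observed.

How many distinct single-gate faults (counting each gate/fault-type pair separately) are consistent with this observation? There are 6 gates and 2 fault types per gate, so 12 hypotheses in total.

2

Fault-free: M0=1, M1=1, M2=0, M3=1, M4=0, M5=1 → 1. Observed 0.
  M0 stuck-at-0: output 1 ✗
  M0 stuck-at-1: output 1 ✗
  M1 stuck-at-0: output 1 ✗
  M1 stuck-at-1: output 1 ✗
  M2 stuck-at-0: output 1 ✗
  M2 stuck-at-1: output 1 ✗
  M3 stuck-at-0: output 0 ✓
  M3 stuck-at-1: output 1 ✗
  M4 stuck-at-0: output 1 ✗
  M4 stuck-at-1: output 1 ✗
  M5 stuck-at-0: output 0 ✓
  M5 stuck-at-1: output 1 ✗
Consistent faults: {M3 stuck-at-0, M5 stuck-at-0} — 2 in all.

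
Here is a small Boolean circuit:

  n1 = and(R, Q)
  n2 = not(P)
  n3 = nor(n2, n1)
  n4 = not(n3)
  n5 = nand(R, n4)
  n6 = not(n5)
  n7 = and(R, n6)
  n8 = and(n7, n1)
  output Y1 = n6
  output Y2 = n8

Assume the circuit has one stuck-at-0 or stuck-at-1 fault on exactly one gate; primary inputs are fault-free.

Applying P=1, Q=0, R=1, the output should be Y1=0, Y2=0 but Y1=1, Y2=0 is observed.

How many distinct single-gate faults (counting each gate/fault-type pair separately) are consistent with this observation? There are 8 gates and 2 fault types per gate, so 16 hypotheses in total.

Fault-free: n1=0, n2=0, n3=1, n4=0, n5=1, n6=0, n7=0, n8=0 → Y1=0, Y2=0. Observed Y1=1, Y2=0.
  n1: none of the 2 fault types match ✗
  n2: stuck-at-1 ✓; others ✗
  n3: stuck-at-0 ✓; others ✗
  n4: stuck-at-1 ✓; others ✗
  n5: stuck-at-0 ✓; others ✗
  n6: stuck-at-1 ✓; others ✗
  n7: none of the 2 fault types match ✗
  n8: none of the 2 fault types match ✗
Consistent faults: {n2 stuck-at-1, n3 stuck-at-0, n4 stuck-at-1, n5 stuck-at-0, n6 stuck-at-1} — 5 in all.

5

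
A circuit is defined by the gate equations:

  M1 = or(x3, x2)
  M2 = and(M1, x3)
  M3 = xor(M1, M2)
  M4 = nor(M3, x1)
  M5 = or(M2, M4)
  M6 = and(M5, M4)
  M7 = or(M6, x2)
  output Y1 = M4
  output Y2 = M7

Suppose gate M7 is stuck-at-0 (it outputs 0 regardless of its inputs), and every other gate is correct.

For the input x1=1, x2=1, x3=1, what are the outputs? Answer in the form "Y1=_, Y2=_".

Y1=0, Y2=0

Propagate with M7 forced: M1=1, M2=1, M3=0, M4=0, M5=1, M6=0, M7=0 [stuck-at-0].
So the outputs are Y1=0, Y2=0. (Without the fault they would be Y1=0, Y2=1.)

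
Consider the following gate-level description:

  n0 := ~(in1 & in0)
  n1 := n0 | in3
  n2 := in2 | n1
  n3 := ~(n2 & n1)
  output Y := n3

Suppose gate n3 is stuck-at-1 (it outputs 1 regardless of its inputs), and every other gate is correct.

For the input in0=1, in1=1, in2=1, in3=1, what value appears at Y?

1

Propagate with n3 forced: n0=0, n1=1, n2=1, n3=1 [stuck-at-1].
So Y = 1. (Without the fault it would be 0.)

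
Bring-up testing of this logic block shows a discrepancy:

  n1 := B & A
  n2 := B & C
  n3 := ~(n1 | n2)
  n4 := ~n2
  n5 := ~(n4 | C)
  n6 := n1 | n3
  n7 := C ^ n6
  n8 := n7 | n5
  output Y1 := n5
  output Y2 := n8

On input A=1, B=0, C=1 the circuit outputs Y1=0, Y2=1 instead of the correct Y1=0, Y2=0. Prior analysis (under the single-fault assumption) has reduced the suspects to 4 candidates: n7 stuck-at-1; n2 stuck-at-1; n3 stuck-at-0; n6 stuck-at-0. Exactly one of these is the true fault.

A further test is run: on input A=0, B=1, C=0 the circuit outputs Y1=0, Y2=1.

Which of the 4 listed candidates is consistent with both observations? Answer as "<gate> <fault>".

Evaluate each candidate on input A=0, B=1, C=0:
  n7 stuck-at-1: n1=0, n2=0, n3=1, n4=1, n5=0, n6=1, n7=1 [stuck-at-1], n8=1 → Y1=0, Y2=1 — matches
  n2 stuck-at-1: n1=0, n2=1 [stuck-at-1], n3=0, n4=0, n5=1, n6=0, n7=0, n8=1 → Y1=1, Y2=1 — eliminated
  n3 stuck-at-0: n1=0, n2=0, n3=0 [stuck-at-0], n4=1, n5=0, n6=0, n7=0, n8=0 → Y1=0, Y2=0 — eliminated
  n6 stuck-at-0: n1=0, n2=0, n3=1, n4=1, n5=0, n6=0 [stuck-at-0], n7=0, n8=0 → Y1=0, Y2=0 — eliminated
Only n7 stuck-at-1 reproduces the observed Y1=0, Y2=1.

n7 stuck-at-1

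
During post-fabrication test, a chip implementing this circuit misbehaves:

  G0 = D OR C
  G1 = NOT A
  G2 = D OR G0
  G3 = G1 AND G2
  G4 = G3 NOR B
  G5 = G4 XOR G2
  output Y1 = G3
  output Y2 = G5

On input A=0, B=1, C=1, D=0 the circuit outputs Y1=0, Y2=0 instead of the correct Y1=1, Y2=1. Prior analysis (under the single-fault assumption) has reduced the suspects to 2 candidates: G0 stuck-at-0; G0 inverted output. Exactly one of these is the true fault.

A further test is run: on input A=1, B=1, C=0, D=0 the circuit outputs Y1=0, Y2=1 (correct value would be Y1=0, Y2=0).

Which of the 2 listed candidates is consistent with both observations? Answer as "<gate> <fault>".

Evaluate each candidate on input A=1, B=1, C=0, D=0:
  G0 stuck-at-0: G0=0 [stuck-at-0], G1=0, G2=0, G3=0, G4=0, G5=0 → Y1=0, Y2=0 — eliminated
  G0 inverted output: G0=1 [inverted output], G1=0, G2=1, G3=0, G4=0, G5=1 → Y1=0, Y2=1 — matches
Only G0 inverted output reproduces the observed Y1=0, Y2=1.

G0 inverted output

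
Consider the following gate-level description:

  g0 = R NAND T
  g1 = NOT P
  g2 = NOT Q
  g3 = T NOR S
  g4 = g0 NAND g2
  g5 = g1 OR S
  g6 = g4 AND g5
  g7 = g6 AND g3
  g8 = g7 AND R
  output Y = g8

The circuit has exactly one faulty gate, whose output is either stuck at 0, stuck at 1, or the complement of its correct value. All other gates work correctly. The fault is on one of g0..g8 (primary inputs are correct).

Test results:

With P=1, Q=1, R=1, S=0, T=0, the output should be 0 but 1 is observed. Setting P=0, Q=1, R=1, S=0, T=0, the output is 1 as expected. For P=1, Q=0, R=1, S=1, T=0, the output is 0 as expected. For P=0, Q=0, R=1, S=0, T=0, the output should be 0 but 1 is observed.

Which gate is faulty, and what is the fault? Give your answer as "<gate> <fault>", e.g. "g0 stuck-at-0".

Fault-free values for test 1 (P=1, Q=1, R=1, S=0, T=0): g0=1, g1=0, g2=0, g3=1, g4=1, g5=0, g6=0, g7=0, g8=0, giving Y=0. Observed 1.
Test 1: faults giving observed 1 are {g1 stuck-at-1, g1 inverted output, g5 stuck-at-1, g5 inverted output, g6 stuck-at-1, g6 inverted output, g7 stuck-at-1, g7 inverted output, g8 stuck-at-1, g8 inverted output}.
Test 2 (P=0, Q=1, R=1, S=0, T=0): fault-free g0=1, g1=1, g2=0, g3=1, g4=1, g5=1, g6=1, g7=1, g8=1 → 1; observed 1. Eliminates g1 inverted output, g5 inverted output, g6 inverted output, g7 inverted output, g8 inverted output.
Test 3 (P=1, Q=0, R=1, S=1, T=0): fault-free g0=1, g1=0, g2=1, g3=0, g4=0, g5=1, g6=0, g7=0, g8=0 → 0; observed 0. Eliminates g7 stuck-at-1, g8 stuck-at-1.
Test 4 (P=0, Q=0, R=1, S=0, T=0): fault-free g0=1, g1=1, g2=1, g3=1, g4=0, g5=1, g6=0, g7=0, g8=0 → 0; observed 1. Eliminates g1 stuck-at-1, g5 stuck-at-1.
Only g6 stuck-at-1 is consistent with every test.

g6 stuck-at-1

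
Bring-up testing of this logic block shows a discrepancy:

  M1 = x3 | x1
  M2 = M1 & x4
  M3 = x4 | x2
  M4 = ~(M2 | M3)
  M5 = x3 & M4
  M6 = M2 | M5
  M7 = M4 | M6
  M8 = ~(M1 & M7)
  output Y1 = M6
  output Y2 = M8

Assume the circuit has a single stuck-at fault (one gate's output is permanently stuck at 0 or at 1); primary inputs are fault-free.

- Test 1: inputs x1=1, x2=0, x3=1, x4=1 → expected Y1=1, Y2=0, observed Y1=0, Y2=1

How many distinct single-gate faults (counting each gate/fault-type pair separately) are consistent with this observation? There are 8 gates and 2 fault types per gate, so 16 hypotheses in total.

3

Fault-free: M1=1, M2=1, M3=1, M4=0, M5=0, M6=1, M7=1, M8=0 → Y1=1, Y2=0. Observed Y1=0, Y2=1.
  M1: stuck-at-0 ✓; others ✗
  M2: stuck-at-0 ✓; others ✗
  M3: none of the 2 fault types match ✗
  M4: none of the 2 fault types match ✗
  M5: none of the 2 fault types match ✗
  M6: stuck-at-0 ✓; others ✗
  M7: none of the 2 fault types match ✗
  M8: none of the 2 fault types match ✗
Consistent faults: {M1 stuck-at-0, M2 stuck-at-0, M6 stuck-at-0} — 3 in all.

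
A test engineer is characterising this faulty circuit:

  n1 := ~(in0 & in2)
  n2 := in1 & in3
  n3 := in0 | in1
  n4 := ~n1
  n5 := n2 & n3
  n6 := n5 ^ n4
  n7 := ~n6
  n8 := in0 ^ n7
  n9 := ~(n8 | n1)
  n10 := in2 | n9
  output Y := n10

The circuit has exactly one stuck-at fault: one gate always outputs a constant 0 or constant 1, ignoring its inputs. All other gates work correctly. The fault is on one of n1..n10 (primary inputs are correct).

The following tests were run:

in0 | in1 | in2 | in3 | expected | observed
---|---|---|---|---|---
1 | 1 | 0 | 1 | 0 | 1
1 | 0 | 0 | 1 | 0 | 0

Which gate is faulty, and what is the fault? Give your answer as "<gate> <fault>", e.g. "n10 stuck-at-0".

n1 stuck-at-0

Fault-free values for test 1 (in0=1, in1=1, in2=0, in3=1): n1=1, n2=1, n3=1, n4=0, n5=1, n6=1, n7=0, n8=1, n9=0, n10=0, giving Y=0. Observed 1.
Test 1: faults giving observed 1 are {n1 stuck-at-0, n9 stuck-at-1, n10 stuck-at-1}.
Test 2 (in0=1, in1=0, in2=0, in3=1): fault-free n1=1, n2=0, n3=1, n4=0, n5=0, n6=0, n7=1, n8=0, n9=0, n10=0 → 0; observed 0. Eliminates n9 stuck-at-1, n10 stuck-at-1.
Only n1 stuck-at-0 is consistent with every test.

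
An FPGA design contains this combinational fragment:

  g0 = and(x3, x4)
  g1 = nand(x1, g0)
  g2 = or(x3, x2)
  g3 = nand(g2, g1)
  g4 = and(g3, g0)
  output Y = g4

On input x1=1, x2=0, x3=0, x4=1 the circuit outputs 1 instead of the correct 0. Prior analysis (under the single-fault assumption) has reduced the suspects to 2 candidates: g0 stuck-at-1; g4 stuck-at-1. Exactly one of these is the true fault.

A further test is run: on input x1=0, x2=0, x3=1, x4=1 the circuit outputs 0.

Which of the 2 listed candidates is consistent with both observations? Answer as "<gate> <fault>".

Evaluate each candidate on input x1=0, x2=0, x3=1, x4=1:
  g0 stuck-at-1: g0=1 [stuck-at-1], g1=1, g2=1, g3=0, g4=0 → 0 — matches
  g4 stuck-at-1: g0=1, g1=1, g2=1, g3=0, g4=1 [stuck-at-1] → 1 — eliminated
Only g0 stuck-at-1 reproduces the observed 0.

g0 stuck-at-1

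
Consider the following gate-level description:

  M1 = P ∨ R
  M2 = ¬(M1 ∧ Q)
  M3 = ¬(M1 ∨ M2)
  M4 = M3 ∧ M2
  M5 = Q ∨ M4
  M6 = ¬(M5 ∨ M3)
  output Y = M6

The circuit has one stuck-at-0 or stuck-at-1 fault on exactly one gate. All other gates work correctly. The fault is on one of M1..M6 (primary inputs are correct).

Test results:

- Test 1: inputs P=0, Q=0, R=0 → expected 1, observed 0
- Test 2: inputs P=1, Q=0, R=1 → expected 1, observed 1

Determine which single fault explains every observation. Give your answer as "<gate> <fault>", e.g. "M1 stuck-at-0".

M2 stuck-at-0

Fault-free values for test 1 (P=0, Q=0, R=0): M1=0, M2=1, M3=0, M4=0, M5=0, M6=1, giving Y=1. Observed 0.
Test 1: faults giving observed 0 are {M2 stuck-at-0, M3 stuck-at-1, M4 stuck-at-1, M5 stuck-at-1, M6 stuck-at-0}.
Test 2 (P=1, Q=0, R=1): fault-free M1=1, M2=1, M3=0, M4=0, M5=0, M6=1 → 1; observed 1. Eliminates M3 stuck-at-1, M4 stuck-at-1, M5 stuck-at-1, M6 stuck-at-0.
Only M2 stuck-at-0 is consistent with every test.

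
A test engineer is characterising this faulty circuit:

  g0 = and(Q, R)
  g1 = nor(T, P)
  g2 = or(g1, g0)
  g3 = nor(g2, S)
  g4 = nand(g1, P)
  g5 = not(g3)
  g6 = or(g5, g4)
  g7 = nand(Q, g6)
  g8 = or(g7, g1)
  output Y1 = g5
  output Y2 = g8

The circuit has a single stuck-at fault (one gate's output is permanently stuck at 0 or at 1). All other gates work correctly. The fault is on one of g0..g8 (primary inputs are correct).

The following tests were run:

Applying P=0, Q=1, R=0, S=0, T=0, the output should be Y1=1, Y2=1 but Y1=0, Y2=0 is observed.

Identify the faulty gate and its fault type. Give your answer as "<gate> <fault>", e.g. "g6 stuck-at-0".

g1 stuck-at-0

Fault-free values for test 1 (P=0, Q=1, R=0, S=0, T=0): g0=0, g1=1, g2=1, g3=0, g4=1, g5=1, g6=1, g7=0, g8=1, giving Y1=1, Y2=1. Observed Y1=0, Y2=0.
Test 1: faults giving observed Y1=0, Y2=0 are {g1 stuck-at-0}.
Only g1 stuck-at-0 is consistent with every test.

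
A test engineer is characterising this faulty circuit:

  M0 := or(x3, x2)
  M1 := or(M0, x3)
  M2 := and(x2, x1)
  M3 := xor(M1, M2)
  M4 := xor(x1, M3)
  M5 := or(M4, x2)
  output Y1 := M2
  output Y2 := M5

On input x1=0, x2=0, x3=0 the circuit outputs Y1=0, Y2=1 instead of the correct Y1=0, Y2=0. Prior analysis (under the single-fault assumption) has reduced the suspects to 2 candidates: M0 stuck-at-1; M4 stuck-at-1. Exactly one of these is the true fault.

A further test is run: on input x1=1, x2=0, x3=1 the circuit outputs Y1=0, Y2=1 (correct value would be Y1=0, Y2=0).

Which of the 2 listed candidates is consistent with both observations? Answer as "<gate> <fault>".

M4 stuck-at-1

Evaluate each candidate on input x1=1, x2=0, x3=1:
  M0 stuck-at-1: M0=1 [stuck-at-1], M1=1, M2=0, M3=1, M4=0, M5=0 → Y1=0, Y2=0 — eliminated
  M4 stuck-at-1: M0=1, M1=1, M2=0, M3=1, M4=1 [stuck-at-1], M5=1 → Y1=0, Y2=1 — matches
Only M4 stuck-at-1 reproduces the observed Y1=0, Y2=1.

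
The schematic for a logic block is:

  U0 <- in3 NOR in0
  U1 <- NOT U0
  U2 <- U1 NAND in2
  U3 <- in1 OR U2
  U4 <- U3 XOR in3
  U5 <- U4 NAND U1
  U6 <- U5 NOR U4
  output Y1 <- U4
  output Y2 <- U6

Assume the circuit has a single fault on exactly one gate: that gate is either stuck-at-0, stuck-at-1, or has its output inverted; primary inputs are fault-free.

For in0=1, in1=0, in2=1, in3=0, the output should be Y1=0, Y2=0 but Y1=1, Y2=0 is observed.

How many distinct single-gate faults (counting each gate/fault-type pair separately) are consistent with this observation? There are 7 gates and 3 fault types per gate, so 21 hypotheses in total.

Fault-free: U0=0, U1=1, U2=0, U3=0, U4=0, U5=1, U6=0 → Y1=0, Y2=0. Observed Y1=1, Y2=0.
  U0: stuck-at-1, inverted output ✓; others ✗
  U1: stuck-at-0, inverted output ✓; others ✗
  U2: stuck-at-1, inverted output ✓; others ✗
  U3: stuck-at-1, inverted output ✓; others ✗
  U4: stuck-at-1, inverted output ✓; others ✗
  U5: none of the 3 fault types match ✗
  U6: none of the 3 fault types match ✗
Consistent faults: {U0 stuck-at-1, U0 inverted output, U1 stuck-at-0, U1 inverted output, U2 stuck-at-1, U2 inverted output, U3 stuck-at-1, U3 inverted output, U4 stuck-at-1, U4 inverted output} — 10 in all.

10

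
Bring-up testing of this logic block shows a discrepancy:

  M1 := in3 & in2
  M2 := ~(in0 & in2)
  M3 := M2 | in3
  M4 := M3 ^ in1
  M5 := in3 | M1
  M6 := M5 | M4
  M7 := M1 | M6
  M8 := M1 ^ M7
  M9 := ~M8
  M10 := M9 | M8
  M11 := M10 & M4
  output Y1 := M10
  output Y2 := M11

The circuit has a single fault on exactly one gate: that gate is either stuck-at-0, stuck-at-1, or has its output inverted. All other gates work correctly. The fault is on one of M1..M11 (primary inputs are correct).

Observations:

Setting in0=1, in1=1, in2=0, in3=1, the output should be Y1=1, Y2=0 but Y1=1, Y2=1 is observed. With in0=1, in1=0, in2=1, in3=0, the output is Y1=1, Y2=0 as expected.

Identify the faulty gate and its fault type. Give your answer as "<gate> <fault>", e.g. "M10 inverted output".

M3 stuck-at-0

Fault-free values for test 1 (in0=1, in1=1, in2=0, in3=1): M1=0, M2=1, M3=1, M4=0, M5=1, M6=1, M7=1, M8=1, M9=0, M10=1, M11=0, giving Y1=1, Y2=0. Observed Y1=1, Y2=1.
Test 1: faults giving observed Y1=1, Y2=1 are {M3 stuck-at-0, M3 inverted output, M4 stuck-at-1, M4 inverted output, M11 stuck-at-1, M11 inverted output}.
Test 2 (in0=1, in1=0, in2=1, in3=0): fault-free M1=0, M2=0, M3=0, M4=0, M5=0, M6=0, M7=0, M8=0, M9=1, M10=1, M11=0 → Y1=1, Y2=0; observed Y1=1, Y2=0. Eliminates M3 inverted output, M4 stuck-at-1, M4 inverted output, M11 stuck-at-1, M11 inverted output.
Only M3 stuck-at-0 is consistent with every test.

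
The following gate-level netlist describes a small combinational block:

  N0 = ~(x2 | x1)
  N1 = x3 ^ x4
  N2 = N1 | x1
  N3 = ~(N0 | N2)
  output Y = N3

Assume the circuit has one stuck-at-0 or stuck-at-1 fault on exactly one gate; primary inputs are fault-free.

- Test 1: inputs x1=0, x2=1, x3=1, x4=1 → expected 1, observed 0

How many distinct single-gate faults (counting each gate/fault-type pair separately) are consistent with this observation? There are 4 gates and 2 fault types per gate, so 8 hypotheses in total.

4

Fault-free: N0=0, N1=0, N2=0, N3=1 → 1. Observed 0.
  N0 stuck-at-0: output 1 ✗
  N0 stuck-at-1: output 0 ✓
  N1 stuck-at-0: output 1 ✗
  N1 stuck-at-1: output 0 ✓
  N2 stuck-at-0: output 1 ✗
  N2 stuck-at-1: output 0 ✓
  N3 stuck-at-0: output 0 ✓
  N3 stuck-at-1: output 1 ✗
Consistent faults: {N0 stuck-at-1, N1 stuck-at-1, N2 stuck-at-1, N3 stuck-at-0} — 4 in all.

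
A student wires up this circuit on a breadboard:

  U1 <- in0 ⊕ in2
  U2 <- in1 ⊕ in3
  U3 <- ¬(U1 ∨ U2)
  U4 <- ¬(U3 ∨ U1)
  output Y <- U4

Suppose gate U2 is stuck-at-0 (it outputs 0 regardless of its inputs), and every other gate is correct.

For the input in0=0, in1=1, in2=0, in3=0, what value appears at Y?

Propagate with U2 forced: U1=0, U2=0 [stuck-at-0], U3=1, U4=0.
So Y = 0. (Without the fault it would be 1.)

0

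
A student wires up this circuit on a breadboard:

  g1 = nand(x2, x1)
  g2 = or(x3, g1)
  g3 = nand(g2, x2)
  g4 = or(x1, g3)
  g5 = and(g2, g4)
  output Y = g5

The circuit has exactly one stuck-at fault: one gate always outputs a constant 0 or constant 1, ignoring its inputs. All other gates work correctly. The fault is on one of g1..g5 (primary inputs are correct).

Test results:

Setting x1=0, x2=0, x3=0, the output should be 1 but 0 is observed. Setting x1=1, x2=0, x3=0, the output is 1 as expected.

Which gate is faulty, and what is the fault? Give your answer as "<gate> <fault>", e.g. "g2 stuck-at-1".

g3 stuck-at-0

Fault-free values for test 1 (x1=0, x2=0, x3=0): g1=1, g2=1, g3=1, g4=1, g5=1, giving Y=1. Observed 0.
Test 1: faults giving observed 0 are {g1 stuck-at-0, g2 stuck-at-0, g3 stuck-at-0, g4 stuck-at-0, g5 stuck-at-0}.
Test 2 (x1=1, x2=0, x3=0): fault-free g1=1, g2=1, g3=1, g4=1, g5=1 → 1; observed 1. Eliminates g1 stuck-at-0, g2 stuck-at-0, g4 stuck-at-0, g5 stuck-at-0.
Only g3 stuck-at-0 is consistent with every test.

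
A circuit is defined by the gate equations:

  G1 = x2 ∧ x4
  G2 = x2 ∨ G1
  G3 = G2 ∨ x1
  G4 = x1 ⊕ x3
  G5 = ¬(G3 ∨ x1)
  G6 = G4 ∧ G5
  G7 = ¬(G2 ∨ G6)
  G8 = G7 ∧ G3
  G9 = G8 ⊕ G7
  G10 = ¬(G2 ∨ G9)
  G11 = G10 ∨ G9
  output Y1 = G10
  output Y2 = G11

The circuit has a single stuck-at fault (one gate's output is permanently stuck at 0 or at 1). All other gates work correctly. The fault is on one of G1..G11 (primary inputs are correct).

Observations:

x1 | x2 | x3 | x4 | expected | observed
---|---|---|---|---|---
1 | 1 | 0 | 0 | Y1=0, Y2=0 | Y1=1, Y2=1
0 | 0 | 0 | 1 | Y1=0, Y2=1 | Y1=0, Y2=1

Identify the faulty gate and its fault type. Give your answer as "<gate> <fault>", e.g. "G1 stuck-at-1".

Fault-free values for test 1 (x1=1, x2=1, x3=0, x4=0): G1=0, G2=1, G3=1, G4=1, G5=0, G6=0, G7=0, G8=0, G9=0, G10=0, G11=0, giving Y1=0, Y2=0. Observed Y1=1, Y2=1.
Test 1: faults giving observed Y1=1, Y2=1 are {G2 stuck-at-0, G10 stuck-at-1}.
Test 2 (x1=0, x2=0, x3=0, x4=1): fault-free G1=0, G2=0, G3=0, G4=0, G5=1, G6=0, G7=1, G8=0, G9=1, G10=0, G11=1 → Y1=0, Y2=1; observed Y1=0, Y2=1. Eliminates G10 stuck-at-1.
Only G2 stuck-at-0 is consistent with every test.

G2 stuck-at-0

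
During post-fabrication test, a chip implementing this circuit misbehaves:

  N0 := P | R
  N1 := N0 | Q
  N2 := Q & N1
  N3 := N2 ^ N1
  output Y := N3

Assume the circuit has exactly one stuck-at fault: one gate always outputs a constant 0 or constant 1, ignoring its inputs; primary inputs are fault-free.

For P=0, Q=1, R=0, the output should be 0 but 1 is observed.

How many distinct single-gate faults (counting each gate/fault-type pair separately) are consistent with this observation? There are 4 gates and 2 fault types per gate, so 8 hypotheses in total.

Fault-free: N0=0, N1=1, N2=1, N3=0 → 0. Observed 1.
  N0 stuck-at-0: output 0 ✗
  N0 stuck-at-1: output 0 ✗
  N1 stuck-at-0: output 0 ✗
  N1 stuck-at-1: output 0 ✗
  N2 stuck-at-0: output 1 ✓
  N2 stuck-at-1: output 0 ✗
  N3 stuck-at-0: output 0 ✗
  N3 stuck-at-1: output 1 ✓
Consistent faults: {N2 stuck-at-0, N3 stuck-at-1} — 2 in all.

2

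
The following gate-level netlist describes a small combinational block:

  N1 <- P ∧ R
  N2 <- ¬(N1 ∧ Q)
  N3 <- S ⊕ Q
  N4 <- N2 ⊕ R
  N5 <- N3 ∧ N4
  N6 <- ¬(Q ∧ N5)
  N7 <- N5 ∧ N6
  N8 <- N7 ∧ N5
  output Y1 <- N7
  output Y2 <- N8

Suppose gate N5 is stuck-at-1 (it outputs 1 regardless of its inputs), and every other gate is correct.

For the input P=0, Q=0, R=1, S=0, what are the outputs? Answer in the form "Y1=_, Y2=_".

Y1=1, Y2=1

Propagate with N5 forced: N1=0, N2=1, N3=0, N4=0, N5=1 [stuck-at-1], N6=1, N7=1, N8=1.
So the outputs are Y1=1, Y2=1. (Without the fault they would be Y1=0, Y2=0.)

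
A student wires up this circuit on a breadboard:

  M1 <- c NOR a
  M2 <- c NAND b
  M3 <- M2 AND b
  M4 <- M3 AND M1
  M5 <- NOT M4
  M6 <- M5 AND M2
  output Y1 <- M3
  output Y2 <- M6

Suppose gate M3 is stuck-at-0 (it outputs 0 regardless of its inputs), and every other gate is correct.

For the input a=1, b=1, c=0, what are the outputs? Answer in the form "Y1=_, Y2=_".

Y1=0, Y2=1

Propagate with M3 forced: M1=0, M2=1, M3=0 [stuck-at-0], M4=0, M5=1, M6=1.
So the outputs are Y1=0, Y2=1. (Without the fault they would be Y1=1, Y2=1.)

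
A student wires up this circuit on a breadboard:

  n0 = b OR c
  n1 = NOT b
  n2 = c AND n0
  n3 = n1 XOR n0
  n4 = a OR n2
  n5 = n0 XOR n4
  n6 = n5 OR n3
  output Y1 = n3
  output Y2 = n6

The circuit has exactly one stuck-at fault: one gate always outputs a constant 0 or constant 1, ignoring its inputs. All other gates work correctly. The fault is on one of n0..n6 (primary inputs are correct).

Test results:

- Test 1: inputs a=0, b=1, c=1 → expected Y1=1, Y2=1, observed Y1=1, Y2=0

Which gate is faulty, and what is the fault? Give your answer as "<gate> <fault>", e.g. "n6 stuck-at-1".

n6 stuck-at-0

Fault-free values for test 1 (a=0, b=1, c=1): n0=1, n1=0, n2=1, n3=1, n4=1, n5=0, n6=1, giving Y1=1, Y2=1. Observed Y1=1, Y2=0.
Test 1: faults giving observed Y1=1, Y2=0 are {n6 stuck-at-0}.
Only n6 stuck-at-0 is consistent with every test.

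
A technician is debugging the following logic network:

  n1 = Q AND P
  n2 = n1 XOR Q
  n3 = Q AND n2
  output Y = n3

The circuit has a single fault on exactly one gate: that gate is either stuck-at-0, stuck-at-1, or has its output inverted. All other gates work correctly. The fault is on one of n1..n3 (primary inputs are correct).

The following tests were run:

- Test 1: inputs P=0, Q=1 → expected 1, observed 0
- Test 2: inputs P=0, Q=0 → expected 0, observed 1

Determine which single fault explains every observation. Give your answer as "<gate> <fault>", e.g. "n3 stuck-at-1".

n3 inverted output

Fault-free values for test 1 (P=0, Q=1): n1=0, n2=1, n3=1, giving Y=1. Observed 0.
Test 1: faults giving observed 0 are {n1 stuck-at-1, n1 inverted output, n2 stuck-at-0, n2 inverted output, n3 stuck-at-0, n3 inverted output}.
Test 2 (P=0, Q=0): fault-free n1=0, n2=0, n3=0 → 0; observed 1. Eliminates n1 stuck-at-1, n1 inverted output, n2 stuck-at-0, n2 inverted output, n3 stuck-at-0.
Only n3 inverted output is consistent with every test.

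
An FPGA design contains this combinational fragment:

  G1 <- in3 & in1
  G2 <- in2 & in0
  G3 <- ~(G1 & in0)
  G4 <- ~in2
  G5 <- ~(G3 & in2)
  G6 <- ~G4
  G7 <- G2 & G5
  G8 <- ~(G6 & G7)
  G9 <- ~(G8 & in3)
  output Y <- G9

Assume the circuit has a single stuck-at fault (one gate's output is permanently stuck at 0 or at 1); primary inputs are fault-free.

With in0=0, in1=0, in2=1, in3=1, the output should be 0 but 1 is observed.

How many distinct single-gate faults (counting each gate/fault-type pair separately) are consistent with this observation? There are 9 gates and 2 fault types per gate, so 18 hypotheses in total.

3

Fault-free: G1=0, G2=0, G3=1, G4=0, G5=0, G6=1, G7=0, G8=1, G9=0 → 0. Observed 1.
  G1: none of the 2 fault types match ✗
  G2: none of the 2 fault types match ✗
  G3: none of the 2 fault types match ✗
  G4: none of the 2 fault types match ✗
  G5: none of the 2 fault types match ✗
  G6: none of the 2 fault types match ✗
  G7: stuck-at-1 ✓; others ✗
  G8: stuck-at-0 ✓; others ✗
  G9: stuck-at-1 ✓; others ✗
Consistent faults: {G7 stuck-at-1, G8 stuck-at-0, G9 stuck-at-1} — 3 in all.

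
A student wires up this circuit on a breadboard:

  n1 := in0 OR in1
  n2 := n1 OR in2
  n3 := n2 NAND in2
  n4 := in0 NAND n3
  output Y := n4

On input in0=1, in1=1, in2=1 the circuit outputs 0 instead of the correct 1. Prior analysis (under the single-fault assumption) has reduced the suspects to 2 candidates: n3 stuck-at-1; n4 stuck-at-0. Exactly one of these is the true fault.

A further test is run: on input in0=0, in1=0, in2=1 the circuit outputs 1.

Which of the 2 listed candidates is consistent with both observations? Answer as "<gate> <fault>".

n3 stuck-at-1

Evaluate each candidate on input in0=0, in1=0, in2=1:
  n3 stuck-at-1: n1=0, n2=1, n3=1 [stuck-at-1], n4=1 → 1 — matches
  n4 stuck-at-0: n1=0, n2=1, n3=0, n4=0 [stuck-at-0] → 0 — eliminated
Only n3 stuck-at-1 reproduces the observed 1.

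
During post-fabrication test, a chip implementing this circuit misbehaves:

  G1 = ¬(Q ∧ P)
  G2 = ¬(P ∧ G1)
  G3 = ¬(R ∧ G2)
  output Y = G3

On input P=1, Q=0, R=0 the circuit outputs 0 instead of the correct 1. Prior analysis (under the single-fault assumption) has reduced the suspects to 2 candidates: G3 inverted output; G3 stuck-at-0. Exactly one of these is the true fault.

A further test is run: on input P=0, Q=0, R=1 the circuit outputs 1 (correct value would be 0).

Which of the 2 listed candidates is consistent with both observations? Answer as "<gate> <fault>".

G3 inverted output

Evaluate each candidate on input P=0, Q=0, R=1:
  G3 inverted output: G1=1, G2=1, G3=1 [inverted output] → 1 — matches
  G3 stuck-at-0: G1=1, G2=1, G3=0 [stuck-at-0] → 0 — eliminated
Only G3 inverted output reproduces the observed 1.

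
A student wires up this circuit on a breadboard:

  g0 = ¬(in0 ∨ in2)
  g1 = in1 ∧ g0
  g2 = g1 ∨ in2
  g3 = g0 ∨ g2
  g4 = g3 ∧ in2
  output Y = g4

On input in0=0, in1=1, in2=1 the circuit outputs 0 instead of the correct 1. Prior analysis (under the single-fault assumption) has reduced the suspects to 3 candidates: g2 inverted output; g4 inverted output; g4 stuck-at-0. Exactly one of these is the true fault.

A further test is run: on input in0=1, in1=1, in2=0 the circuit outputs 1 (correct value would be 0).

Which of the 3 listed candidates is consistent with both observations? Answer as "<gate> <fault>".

g4 inverted output

Evaluate each candidate on input in0=1, in1=1, in2=0:
  g2 inverted output: g0=0, g1=0, g2=1 [inverted output], g3=1, g4=0 → 0 — eliminated
  g4 inverted output: g0=0, g1=0, g2=0, g3=0, g4=1 [inverted output] → 1 — matches
  g4 stuck-at-0: g0=0, g1=0, g2=0, g3=0, g4=0 [stuck-at-0] → 0 — eliminated
Only g4 inverted output reproduces the observed 1.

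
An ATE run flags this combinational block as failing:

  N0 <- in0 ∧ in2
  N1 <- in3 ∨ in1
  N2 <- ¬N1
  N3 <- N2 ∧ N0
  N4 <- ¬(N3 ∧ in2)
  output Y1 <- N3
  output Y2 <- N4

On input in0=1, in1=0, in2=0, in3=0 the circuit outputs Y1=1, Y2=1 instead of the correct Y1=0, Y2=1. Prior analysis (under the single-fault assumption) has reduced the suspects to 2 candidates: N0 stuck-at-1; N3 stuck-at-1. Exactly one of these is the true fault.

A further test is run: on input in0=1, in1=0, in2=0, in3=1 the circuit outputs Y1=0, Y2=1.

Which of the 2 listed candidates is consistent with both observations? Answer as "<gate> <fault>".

Evaluate each candidate on input in0=1, in1=0, in2=0, in3=1:
  N0 stuck-at-1: N0=1 [stuck-at-1], N1=1, N2=0, N3=0, N4=1 → Y1=0, Y2=1 — matches
  N3 stuck-at-1: N0=0, N1=1, N2=0, N3=1 [stuck-at-1], N4=1 → Y1=1, Y2=1 — eliminated
Only N0 stuck-at-1 reproduces the observed Y1=0, Y2=1.

N0 stuck-at-1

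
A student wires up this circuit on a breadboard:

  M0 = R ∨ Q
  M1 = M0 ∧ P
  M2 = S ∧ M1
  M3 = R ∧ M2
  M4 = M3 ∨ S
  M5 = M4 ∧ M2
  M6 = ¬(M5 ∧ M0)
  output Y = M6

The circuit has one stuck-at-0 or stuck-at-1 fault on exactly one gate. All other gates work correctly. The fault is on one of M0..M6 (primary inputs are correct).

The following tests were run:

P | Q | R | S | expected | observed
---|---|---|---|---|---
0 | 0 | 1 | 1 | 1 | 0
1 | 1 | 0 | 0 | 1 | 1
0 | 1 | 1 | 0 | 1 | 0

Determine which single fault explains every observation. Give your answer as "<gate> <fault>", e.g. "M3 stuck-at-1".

Fault-free values for test 1 (P=0, Q=0, R=1, S=1): M0=1, M1=0, M2=0, M3=0, M4=1, M5=0, M6=1, giving Y=1. Observed 0.
Test 1: faults giving observed 0 are {M1 stuck-at-1, M2 stuck-at-1, M5 stuck-at-1, M6 stuck-at-0}.
Test 2 (P=1, Q=1, R=0, S=0): fault-free M0=1, M1=1, M2=0, M3=0, M4=0, M5=0, M6=1 → 1; observed 1. Eliminates M5 stuck-at-1, M6 stuck-at-0.
Test 3 (P=0, Q=1, R=1, S=0): fault-free M0=1, M1=0, M2=0, M3=0, M4=0, M5=0, M6=1 → 1; observed 0. Eliminates M1 stuck-at-1.
Only M2 stuck-at-1 is consistent with every test.

M2 stuck-at-1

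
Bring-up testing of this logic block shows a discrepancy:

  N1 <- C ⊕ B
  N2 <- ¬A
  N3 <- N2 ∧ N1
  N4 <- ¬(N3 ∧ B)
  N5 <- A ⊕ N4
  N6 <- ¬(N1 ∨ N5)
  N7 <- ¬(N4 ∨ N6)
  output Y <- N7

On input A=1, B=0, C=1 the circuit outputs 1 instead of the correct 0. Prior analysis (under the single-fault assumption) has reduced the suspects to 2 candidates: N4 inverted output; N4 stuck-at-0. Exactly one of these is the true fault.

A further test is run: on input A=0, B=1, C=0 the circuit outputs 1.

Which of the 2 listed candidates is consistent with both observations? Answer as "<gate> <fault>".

N4 stuck-at-0

Evaluate each candidate on input A=0, B=1, C=0:
  N4 inverted output: N1=1, N2=1, N3=1, N4=1 [inverted output], N5=1, N6=0, N7=0 → 0 — eliminated
  N4 stuck-at-0: N1=1, N2=1, N3=1, N4=0 [stuck-at-0], N5=0, N6=0, N7=1 → 1 — matches
Only N4 stuck-at-0 reproduces the observed 1.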